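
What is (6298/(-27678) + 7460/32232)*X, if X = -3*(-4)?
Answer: 290062/6195259 ≈ 0.046820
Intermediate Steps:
X = 12
(6298/(-27678) + 7460/32232)*X = (6298/(-27678) + 7460/32232)*12 = (6298*(-1/27678) + 7460*(1/32232))*12 = (-3149/13839 + 1865/8058)*12 = (145031/37171554)*12 = 290062/6195259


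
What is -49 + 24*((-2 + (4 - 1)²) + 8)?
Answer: 311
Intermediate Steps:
-49 + 24*((-2 + (4 - 1)²) + 8) = -49 + 24*((-2 + 3²) + 8) = -49 + 24*((-2 + 9) + 8) = -49 + 24*(7 + 8) = -49 + 24*15 = -49 + 360 = 311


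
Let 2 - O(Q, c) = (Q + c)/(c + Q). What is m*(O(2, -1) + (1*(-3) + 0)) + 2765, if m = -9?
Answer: 2783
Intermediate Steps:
O(Q, c) = 1 (O(Q, c) = 2 - (Q + c)/(c + Q) = 2 - (Q + c)/(Q + c) = 2 - 1*1 = 2 - 1 = 1)
m*(O(2, -1) + (1*(-3) + 0)) + 2765 = -9*(1 + (1*(-3) + 0)) + 2765 = -9*(1 + (-3 + 0)) + 2765 = -9*(1 - 3) + 2765 = -9*(-2) + 2765 = 18 + 2765 = 2783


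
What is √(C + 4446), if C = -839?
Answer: √3607 ≈ 60.058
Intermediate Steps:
√(C + 4446) = √(-839 + 4446) = √3607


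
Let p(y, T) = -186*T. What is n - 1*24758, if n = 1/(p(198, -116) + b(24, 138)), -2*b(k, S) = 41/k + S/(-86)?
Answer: -1102541995742/44532757 ≈ -24758.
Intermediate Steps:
b(k, S) = -41/(2*k) + S/172 (b(k, S) = -(41/k + S/(-86))/2 = -(41/k + S*(-1/86))/2 = -(41/k - S/86)/2 = -41/(2*k) + S/172)
n = 2064/44532757 (n = 1/(-186*(-116) + (1/172)*(-3526 + 138*24)/24) = 1/(21576 + (1/172)*(1/24)*(-3526 + 3312)) = 1/(21576 + (1/172)*(1/24)*(-214)) = 1/(21576 - 107/2064) = 1/(44532757/2064) = 2064/44532757 ≈ 4.6348e-5)
n - 1*24758 = 2064/44532757 - 1*24758 = 2064/44532757 - 24758 = -1102541995742/44532757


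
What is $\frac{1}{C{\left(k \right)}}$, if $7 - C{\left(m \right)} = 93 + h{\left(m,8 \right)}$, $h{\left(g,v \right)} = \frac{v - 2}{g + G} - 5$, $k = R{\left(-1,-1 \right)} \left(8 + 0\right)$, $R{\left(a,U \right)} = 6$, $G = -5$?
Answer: $- \frac{43}{3489} \approx -0.012324$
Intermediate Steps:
$k = 48$ ($k = 6 \left(8 + 0\right) = 6 \cdot 8 = 48$)
$h{\left(g,v \right)} = -5 + \frac{-2 + v}{-5 + g}$ ($h{\left(g,v \right)} = \frac{v - 2}{g - 5} - 5 = \frac{-2 + v}{-5 + g} - 5 = -5 + \frac{-2 + v}{-5 + g}$)
$C{\left(m \right)} = -86 - \frac{31 - 5 m}{-5 + m}$ ($C{\left(m \right)} = 7 - \left(93 + \frac{23 + 8 - 5 m}{-5 + m}\right) = 7 - \left(93 + \frac{31 - 5 m}{-5 + m}\right) = -86 - \frac{31 - 5 m}{-5 + m}$)
$\frac{1}{C{\left(k \right)}} = \frac{1}{3 \frac{1}{-5 + 48} \left(133 - 1296\right)} = \frac{1}{3 \cdot \frac{1}{43} \left(133 - 1296\right)} = \frac{1}{3 \cdot \frac{1}{43} \left(-1163\right)} = \frac{1}{- \frac{3489}{43}} = - \frac{43}{3489}$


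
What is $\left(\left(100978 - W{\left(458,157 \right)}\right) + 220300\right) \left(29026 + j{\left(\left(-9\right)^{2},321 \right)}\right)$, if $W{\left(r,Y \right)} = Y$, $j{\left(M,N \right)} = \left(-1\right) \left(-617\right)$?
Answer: $9518989803$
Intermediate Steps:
$j{\left(M,N \right)} = 617$
$\left(\left(100978 - W{\left(458,157 \right)}\right) + 220300\right) \left(29026 + j{\left(\left(-9\right)^{2},321 \right)}\right) = \left(\left(100978 - 157\right) + 220300\right) \left(29026 + 617\right) = \left(\left(100978 - 157\right) + 220300\right) 29643 = \left(100821 + 220300\right) 29643 = 321121 \cdot 29643 = 9518989803$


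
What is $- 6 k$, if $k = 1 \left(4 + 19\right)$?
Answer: $-138$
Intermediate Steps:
$k = 23$ ($k = 1 \cdot 23 = 23$)
$- 6 k = \left(-6\right) 23 = -138$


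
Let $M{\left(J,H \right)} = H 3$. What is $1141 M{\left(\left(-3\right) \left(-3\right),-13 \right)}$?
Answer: $-44499$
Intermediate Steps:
$M{\left(J,H \right)} = 3 H$
$1141 M{\left(\left(-3\right) \left(-3\right),-13 \right)} = 1141 \cdot 3 \left(-13\right) = 1141 \left(-39\right) = -44499$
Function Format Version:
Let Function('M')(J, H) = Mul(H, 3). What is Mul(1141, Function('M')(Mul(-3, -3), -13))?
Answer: -44499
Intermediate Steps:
Function('M')(J, H) = Mul(3, H)
Mul(1141, Function('M')(Mul(-3, -3), -13)) = Mul(1141, Mul(3, -13)) = Mul(1141, -39) = -44499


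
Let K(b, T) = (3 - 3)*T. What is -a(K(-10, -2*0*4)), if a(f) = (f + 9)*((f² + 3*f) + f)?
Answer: 0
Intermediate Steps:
K(b, T) = 0 (K(b, T) = 0*T = 0)
a(f) = (9 + f)*(f² + 4*f)
-a(K(-10, -2*0*4)) = -0*(36 + 0² + 13*0) = -0*(36 + 0 + 0) = -0*36 = -1*0 = 0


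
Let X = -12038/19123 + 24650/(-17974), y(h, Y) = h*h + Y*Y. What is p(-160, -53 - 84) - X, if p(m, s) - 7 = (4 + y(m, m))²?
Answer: 34660529555008408/13219877 ≈ 2.6218e+9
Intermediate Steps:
y(h, Y) = Y² + h² (y(h, Y) = h² + Y² = Y² + h²)
p(m, s) = 7 + (4 + 2*m²)² (p(m, s) = 7 + (4 + (m² + m²))² = 7 + (4 + 2*m²)²)
X = -26452037/13219877 (X = -12038*1/19123 + 24650*(-1/17974) = -926/1471 - 12325/8987 = -26452037/13219877 ≈ -2.0009)
p(-160, -53 - 84) - X = (7 + 4*(2 + (-160)²)²) - 1*(-26452037/13219877) = (7 + 4*(2 + 25600)²) + 26452037/13219877 = (7 + 4*25602²) + 26452037/13219877 = (7 + 4*655462404) + 26452037/13219877 = (7 + 2621849616) + 26452037/13219877 = 2621849623 + 26452037/13219877 = 34660529555008408/13219877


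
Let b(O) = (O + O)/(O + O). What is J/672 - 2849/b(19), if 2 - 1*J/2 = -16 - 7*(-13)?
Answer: -957337/336 ≈ -2849.2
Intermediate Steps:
b(O) = 1 (b(O) = (2*O)/((2*O)) = (2*O)*(1/(2*O)) = 1)
J = -146 (J = 4 - 2*(-16 - 7*(-13)) = 4 - 2*(-16 + 91) = 4 - 2*75 = 4 - 150 = -146)
J/672 - 2849/b(19) = -146/672 - 2849/1 = -146*1/672 - 2849*1 = -73/336 - 2849 = -957337/336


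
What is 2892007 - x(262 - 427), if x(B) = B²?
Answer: 2864782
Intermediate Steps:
2892007 - x(262 - 427) = 2892007 - (262 - 427)² = 2892007 - 1*(-165)² = 2892007 - 1*27225 = 2892007 - 27225 = 2864782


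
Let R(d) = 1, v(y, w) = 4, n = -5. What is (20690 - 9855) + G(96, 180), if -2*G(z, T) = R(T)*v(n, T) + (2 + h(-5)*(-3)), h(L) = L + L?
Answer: 10817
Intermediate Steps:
h(L) = 2*L
G(z, T) = -18 (G(z, T) = -(1*4 + (2 + (2*(-5))*(-3)))/2 = -(4 + (2 - 10*(-3)))/2 = -(4 + (2 + 30))/2 = -(4 + 32)/2 = -½*36 = -18)
(20690 - 9855) + G(96, 180) = (20690 - 9855) - 18 = 10835 - 18 = 10817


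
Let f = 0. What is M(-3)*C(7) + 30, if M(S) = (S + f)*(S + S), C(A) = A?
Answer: 156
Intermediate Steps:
M(S) = 2*S² (M(S) = (S + 0)*(S + S) = S*(2*S) = 2*S²)
M(-3)*C(7) + 30 = (2*(-3)²)*7 + 30 = (2*9)*7 + 30 = 18*7 + 30 = 126 + 30 = 156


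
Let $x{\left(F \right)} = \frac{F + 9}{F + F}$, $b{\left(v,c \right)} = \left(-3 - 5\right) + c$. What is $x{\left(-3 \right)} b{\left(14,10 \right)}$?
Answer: $-2$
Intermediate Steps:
$b{\left(v,c \right)} = -8 + c$
$x{\left(F \right)} = \frac{9 + F}{2 F}$
$x{\left(-3 \right)} b{\left(14,10 \right)} = \frac{9 - 3}{2 \left(-3\right)} \left(-8 + 10\right) = \frac{1}{2} \left(- \frac{1}{3}\right) 6 \cdot 2 = \left(-1\right) 2 = -2$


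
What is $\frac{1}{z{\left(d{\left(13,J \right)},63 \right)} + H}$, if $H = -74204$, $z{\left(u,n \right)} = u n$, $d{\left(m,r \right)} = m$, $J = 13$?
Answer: $- \frac{1}{73385} \approx -1.3627 \cdot 10^{-5}$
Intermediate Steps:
$z{\left(u,n \right)} = n u$
$\frac{1}{z{\left(d{\left(13,J \right)},63 \right)} + H} = \frac{1}{63 \cdot 13 - 74204} = \frac{1}{819 - 74204} = \frac{1}{-73385} = - \frac{1}{73385}$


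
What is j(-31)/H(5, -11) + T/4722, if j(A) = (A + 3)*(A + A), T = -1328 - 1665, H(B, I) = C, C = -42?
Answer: -198169/4722 ≈ -41.967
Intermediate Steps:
H(B, I) = -42
T = -2993
j(A) = 2*A*(3 + A) (j(A) = (3 + A)*(2*A) = 2*A*(3 + A))
j(-31)/H(5, -11) + T/4722 = (2*(-31)*(3 - 31))/(-42) - 2993/4722 = (2*(-31)*(-28))*(-1/42) - 2993*1/4722 = 1736*(-1/42) - 2993/4722 = -124/3 - 2993/4722 = -198169/4722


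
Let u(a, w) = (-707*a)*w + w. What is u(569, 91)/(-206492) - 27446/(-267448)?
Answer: 94195320827/531018004 ≈ 177.39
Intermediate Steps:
u(a, w) = w - 707*a*w (u(a, w) = -707*a*w + w = w - 707*a*w)
u(569, 91)/(-206492) - 27446/(-267448) = (91*(1 - 707*569))/(-206492) - 27446/(-267448) = (91*(1 - 402283))*(-1/206492) - 27446*(-1/267448) = (91*(-402282))*(-1/206492) + 13723/133724 = -36607662*(-1/206492) + 13723/133724 = 1407987/7942 + 13723/133724 = 94195320827/531018004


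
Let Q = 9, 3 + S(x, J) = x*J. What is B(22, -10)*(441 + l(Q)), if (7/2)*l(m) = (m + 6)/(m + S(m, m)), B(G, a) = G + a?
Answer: 1074396/203 ≈ 5292.6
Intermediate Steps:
S(x, J) = -3 + J*x (S(x, J) = -3 + x*J = -3 + J*x)
l(m) = 2*(6 + m)/(7*(-3 + m + m²)) (l(m) = 2*((m + 6)/(m + (-3 + m*m)))/7 = 2*((6 + m)/(m + (-3 + m²)))/7 = 2*((6 + m)/(-3 + m + m²))/7 = 2*(6 + m)/(7*(-3 + m + m²)))
B(22, -10)*(441 + l(Q)) = (22 - 10)*(441 + 2*(6 + 9)/(7*(-3 + 9 + 9²))) = 12*(441 + (2/7)*15/(-3 + 9 + 81)) = 12*(441 + (2/7)*15/87) = 12*(441 + (2/7)*(1/87)*15) = 12*(441 + 10/203) = 12*(89533/203) = 1074396/203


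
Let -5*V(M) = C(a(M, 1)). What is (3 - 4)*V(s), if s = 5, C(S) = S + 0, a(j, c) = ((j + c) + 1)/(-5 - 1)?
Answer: -7/30 ≈ -0.23333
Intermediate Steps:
a(j, c) = -1/6 - c/6 - j/6 (a(j, c) = ((c + j) + 1)/(-6) = (1 + c + j)*(-1/6) = -1/6 - c/6 - j/6)
C(S) = S
V(M) = 1/15 + M/30 (V(M) = -(-1/6 - 1/6*1 - M/6)/5 = -(-1/6 - 1/6 - M/6)/5 = -(-1/3 - M/6)/5 = 1/15 + M/30)
(3 - 4)*V(s) = (3 - 4)*(1/15 + (1/30)*5) = -(1/15 + 1/6) = -1*7/30 = -7/30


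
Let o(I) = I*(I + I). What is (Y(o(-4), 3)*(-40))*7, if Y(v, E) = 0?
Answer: 0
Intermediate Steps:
o(I) = 2*I² (o(I) = I*(2*I) = 2*I²)
(Y(o(-4), 3)*(-40))*7 = (0*(-40))*7 = 0*7 = 0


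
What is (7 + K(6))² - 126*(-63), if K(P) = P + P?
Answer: 8299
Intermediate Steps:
K(P) = 2*P
(7 + K(6))² - 126*(-63) = (7 + 2*6)² - 126*(-63) = (7 + 12)² + 7938 = 19² + 7938 = 361 + 7938 = 8299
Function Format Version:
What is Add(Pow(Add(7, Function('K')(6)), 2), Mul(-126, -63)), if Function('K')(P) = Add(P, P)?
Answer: 8299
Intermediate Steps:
Function('K')(P) = Mul(2, P)
Add(Pow(Add(7, Function('K')(6)), 2), Mul(-126, -63)) = Add(Pow(Add(7, Mul(2, 6)), 2), Mul(-126, -63)) = Add(Pow(Add(7, 12), 2), 7938) = Add(Pow(19, 2), 7938) = Add(361, 7938) = 8299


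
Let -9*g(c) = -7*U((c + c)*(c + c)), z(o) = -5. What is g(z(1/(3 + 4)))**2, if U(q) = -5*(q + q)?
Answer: 49000000/81 ≈ 6.0494e+5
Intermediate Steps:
U(q) = -10*q
g(c) = -280*c**2/9 (g(c) = -(-7)*(-10*(c + c)*(c + c))/9 = -(-7)*(-10*2*c*2*c)/9 = -(-7)*(-40*c**2)/9 = -280*c**2/9)
g(z(1/(3 + 4)))**2 = (-280/9*(-5)**2)**2 = (-280/9*25)**2 = (-7000/9)**2 = 49000000/81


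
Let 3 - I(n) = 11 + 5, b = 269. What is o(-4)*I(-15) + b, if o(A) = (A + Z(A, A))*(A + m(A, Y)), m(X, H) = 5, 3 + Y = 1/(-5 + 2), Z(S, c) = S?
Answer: 373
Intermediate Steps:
Y = -10/3 (Y = -3 + 1/(-5 + 2) = -3 + 1/(-3) = -3 - 1/3 = -10/3 ≈ -3.3333)
I(n) = -13 (I(n) = 3 - (11 + 5) = 3 - 1*16 = 3 - 16 = -13)
o(A) = 2*A*(5 + A) (o(A) = (A + A)*(A + 5) = (2*A)*(5 + A) = 2*A*(5 + A))
o(-4)*I(-15) + b = (2*(-4)*(5 - 4))*(-13) + 269 = (2*(-4)*1)*(-13) + 269 = -8*(-13) + 269 = 104 + 269 = 373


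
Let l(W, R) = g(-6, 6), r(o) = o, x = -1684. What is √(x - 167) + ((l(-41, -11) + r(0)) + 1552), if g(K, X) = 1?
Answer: 1553 + I*√1851 ≈ 1553.0 + 43.023*I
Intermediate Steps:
l(W, R) = 1
√(x - 167) + ((l(-41, -11) + r(0)) + 1552) = √(-1684 - 167) + ((1 + 0) + 1552) = √(-1851) + (1 + 1552) = I*√1851 + 1553 = 1553 + I*√1851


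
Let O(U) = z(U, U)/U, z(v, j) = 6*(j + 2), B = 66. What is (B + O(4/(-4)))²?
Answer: 3600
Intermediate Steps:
z(v, j) = 12 + 6*j (z(v, j) = 6*(2 + j) = 12 + 6*j)
O(U) = (12 + 6*U)/U
(B + O(4/(-4)))² = (66 + (6 + 12/((4/(-4)))))² = (66 + (6 + 12/((4*(-¼)))))² = (66 + (6 + 12/(-1)))² = (66 + (6 + 12*(-1)))² = (66 + (6 - 12))² = (66 - 6)² = 60² = 3600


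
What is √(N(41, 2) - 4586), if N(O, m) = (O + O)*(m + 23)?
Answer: 2*I*√634 ≈ 50.359*I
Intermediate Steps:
N(O, m) = 2*O*(23 + m) (N(O, m) = (2*O)*(23 + m) = 2*O*(23 + m))
√(N(41, 2) - 4586) = √(2*41*(23 + 2) - 4586) = √(2*41*25 - 4586) = √(2050 - 4586) = √(-2536) = 2*I*√634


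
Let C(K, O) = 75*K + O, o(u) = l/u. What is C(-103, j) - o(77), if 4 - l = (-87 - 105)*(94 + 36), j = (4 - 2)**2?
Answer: -619481/77 ≈ -8045.2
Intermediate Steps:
j = 4 (j = 2**2 = 4)
l = 24964 (l = 4 - (-87 - 105)*(94 + 36) = 4 - (-192)*130 = 4 - 1*(-24960) = 4 + 24960 = 24964)
o(u) = 24964/u
C(K, O) = O + 75*K
C(-103, j) - o(77) = (4 + 75*(-103)) - 24964/77 = (4 - 7725) - 24964/77 = -7721 - 1*24964/77 = -7721 - 24964/77 = -619481/77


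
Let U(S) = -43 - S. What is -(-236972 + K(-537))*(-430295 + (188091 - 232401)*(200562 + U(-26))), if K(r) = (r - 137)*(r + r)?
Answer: 4326910980707480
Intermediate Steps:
K(r) = 2*r*(-137 + r) (K(r) = (-137 + r)*(2*r) = 2*r*(-137 + r))
-(-236972 + K(-537))*(-430295 + (188091 - 232401)*(200562 + U(-26))) = -(-236972 + 2*(-537)*(-137 - 537))*(-430295 + (188091 - 232401)*(200562 + (-43 - 1*(-26)))) = -(-236972 + 2*(-537)*(-674))*(-430295 - 44310*(200562 + (-43 + 26))) = -(-236972 + 723876)*(-430295 - 44310*(200562 - 17)) = -486904*(-430295 - 44310*200545) = -486904*(-430295 - 8886148950) = -486904*(-8886579245) = -1*(-4326910980707480) = 4326910980707480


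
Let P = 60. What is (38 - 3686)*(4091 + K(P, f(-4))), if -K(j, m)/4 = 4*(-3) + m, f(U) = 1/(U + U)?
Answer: -15100896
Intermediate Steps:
f(U) = 1/(2*U)
K(j, m) = 48 - 4*m (K(j, m) = -4*(4*(-3) + m) = -4*(-12 + m) = 48 - 4*m)
(38 - 3686)*(4091 + K(P, f(-4))) = (38 - 3686)*(4091 + (48 - 2/(-4))) = -3648*(4091 + (48 - 2*(-1)/4)) = -3648*(4091 + (48 - 4*(-⅛))) = -3648*(4091 + (48 + ½)) = -3648*(4091 + 97/2) = -3648*8279/2 = -15100896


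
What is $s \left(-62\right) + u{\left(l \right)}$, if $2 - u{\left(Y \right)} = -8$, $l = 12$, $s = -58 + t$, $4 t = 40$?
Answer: $2986$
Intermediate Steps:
$t = 10$ ($t = \frac{1}{4} \cdot 40 = 10$)
$s = -48$ ($s = -58 + 10 = -48$)
$u{\left(Y \right)} = 10$ ($u{\left(Y \right)} = 2 - -8 = 2 + 8 = 10$)
$s \left(-62\right) + u{\left(l \right)} = \left(-48\right) \left(-62\right) + 10 = 2976 + 10 = 2986$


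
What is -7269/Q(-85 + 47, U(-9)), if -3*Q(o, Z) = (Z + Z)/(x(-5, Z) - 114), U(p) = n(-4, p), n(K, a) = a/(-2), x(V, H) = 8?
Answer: -256838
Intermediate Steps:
n(K, a) = -a/2 (n(K, a) = a*(-½) = -a/2)
U(p) = -p/2
Q(o, Z) = Z/159 (Q(o, Z) = -(Z + Z)/(3*(8 - 114)) = -2*Z/(3*(-106)) = -2*Z*(-1)/(3*106) = -(-1)*Z/159 = Z/159)
-7269/Q(-85 + 47, U(-9)) = -7269/((-½*(-9))/159) = -7269/((1/159)*(9/2)) = -7269/3/106 = -7269*106/3 = -256838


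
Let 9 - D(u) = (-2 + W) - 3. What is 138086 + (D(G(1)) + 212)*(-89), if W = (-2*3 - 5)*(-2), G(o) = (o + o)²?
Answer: 119930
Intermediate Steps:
G(o) = 4*o² (G(o) = (2*o)² = 4*o²)
W = 22 (W = (-6 - 5)*(-2) = -11*(-2) = 22)
D(u) = -8 (D(u) = 9 - ((-2 + 22) - 3) = 9 - (20 - 3) = 9 - 1*17 = 9 - 17 = -8)
138086 + (D(G(1)) + 212)*(-89) = 138086 + (-8 + 212)*(-89) = 138086 + 204*(-89) = 138086 - 18156 = 119930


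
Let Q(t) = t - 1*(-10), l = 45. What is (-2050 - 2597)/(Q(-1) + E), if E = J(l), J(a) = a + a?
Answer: -1549/33 ≈ -46.939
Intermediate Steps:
J(a) = 2*a
E = 90 (E = 2*45 = 90)
Q(t) = 10 + t (Q(t) = t + 10 = 10 + t)
(-2050 - 2597)/(Q(-1) + E) = (-2050 - 2597)/((10 - 1) + 90) = -4647/(9 + 90) = -4647/99 = -4647*1/99 = -1549/33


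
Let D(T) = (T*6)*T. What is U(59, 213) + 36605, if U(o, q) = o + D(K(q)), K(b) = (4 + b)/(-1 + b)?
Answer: 824054675/22472 ≈ 36670.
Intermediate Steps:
K(b) = (4 + b)/(-1 + b)
D(T) = 6*T**2 (D(T) = (6*T)*T = 6*T**2)
U(o, q) = o + 6*(4 + q)**2/(-1 + q)**2 (U(o, q) = o + 6*((4 + q)/(-1 + q))**2 = o + 6*((4 + q)**2/(-1 + q)**2) = o + 6*(4 + q)**2/(-1 + q)**2)
U(59, 213) + 36605 = (59 + 6*(4 + 213)**2/(-1 + 213)**2) + 36605 = (59 + 6*217**2/212**2) + 36605 = (59 + 6*(1/44944)*47089) + 36605 = (59 + 141267/22472) + 36605 = 1467115/22472 + 36605 = 824054675/22472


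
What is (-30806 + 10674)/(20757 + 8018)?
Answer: -20132/28775 ≈ -0.69964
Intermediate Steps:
(-30806 + 10674)/(20757 + 8018) = -20132/28775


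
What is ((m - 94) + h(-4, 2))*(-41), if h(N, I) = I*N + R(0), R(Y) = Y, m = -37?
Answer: 5699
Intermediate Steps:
h(N, I) = I*N (h(N, I) = I*N + 0 = I*N)
((m - 94) + h(-4, 2))*(-41) = ((-37 - 94) + 2*(-4))*(-41) = (-131 - 8)*(-41) = -139*(-41) = 5699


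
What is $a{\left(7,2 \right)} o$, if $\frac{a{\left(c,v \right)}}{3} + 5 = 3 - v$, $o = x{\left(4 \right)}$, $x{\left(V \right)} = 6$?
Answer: $-72$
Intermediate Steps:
$o = 6$
$a{\left(c,v \right)} = -6 - 3 v$ ($a{\left(c,v \right)} = -15 + 3 \left(3 - v\right) = -15 - \left(-9 + 3 v\right) = -6 - 3 v$)
$a{\left(7,2 \right)} o = \left(-6 - 6\right) 6 = \left(-12\right) 6 = -72$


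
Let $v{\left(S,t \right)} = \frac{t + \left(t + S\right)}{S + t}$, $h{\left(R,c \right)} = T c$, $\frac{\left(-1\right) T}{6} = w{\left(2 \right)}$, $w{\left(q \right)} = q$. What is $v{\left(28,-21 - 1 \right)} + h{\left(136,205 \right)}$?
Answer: $- \frac{7388}{3} \approx -2462.7$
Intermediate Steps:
$T = -12$ ($T = \left(-6\right) 2 = -12$)
$h{\left(R,c \right)} = - 12 c$
$v{\left(S,t \right)} = \frac{S + 2 t}{S + t}$ ($v{\left(S,t \right)} = \frac{t + \left(S + t\right)}{S + t} = \frac{S + 2 t}{S + t}$)
$v{\left(28,-21 - 1 \right)} + h{\left(136,205 \right)} = \frac{28 + 2 \left(-21 - 1\right)}{28 - 22} - 2460 = \frac{28 + 2 \left(-22\right)}{28 - 22} - 2460 = \frac{28 - 44}{6} - 2460 = \frac{1}{6} \left(-16\right) - 2460 = - \frac{8}{3} - 2460 = - \frac{7388}{3}$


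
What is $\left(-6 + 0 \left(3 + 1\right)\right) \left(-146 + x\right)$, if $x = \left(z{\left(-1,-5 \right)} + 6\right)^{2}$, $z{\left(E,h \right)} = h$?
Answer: $870$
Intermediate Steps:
$x = 1$ ($x = \left(-5 + 6\right)^{2} = 1^{2} = 1$)
$\left(-6 + 0 \left(3 + 1\right)\right) \left(-146 + x\right) = \left(-6 + 0 \left(3 + 1\right)\right) \left(-146 + 1\right) = \left(-6 + 0 \cdot 4\right) \left(-145\right) = \left(-6 + 0\right) \left(-145\right) = \left(-6\right) \left(-145\right) = 870$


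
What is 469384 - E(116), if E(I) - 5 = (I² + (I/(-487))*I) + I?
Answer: 221991465/487 ≈ 4.5583e+5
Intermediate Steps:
E(I) = 5 + I + 486*I²/487 (E(I) = 5 + ((I² + (I/(-487))*I) + I) = 5 + ((I² + (I*(-1/487))*I) + I) = 5 + ((I² + (-I/487)*I) + I) = 5 + ((I² - I²/487) + I) = 5 + (486*I²/487 + I) = 5 + (I + 486*I²/487) = 5 + I + 486*I²/487)
469384 - E(116) = 469384 - (5 + 116 + (486/487)*116²) = 469384 - (5 + 116 + (486/487)*13456) = 469384 - (5 + 116 + 6539616/487) = 469384 - 1*6598543/487 = 469384 - 6598543/487 = 221991465/487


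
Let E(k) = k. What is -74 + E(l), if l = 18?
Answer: -56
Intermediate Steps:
-74 + E(l) = -74 + 18 = -56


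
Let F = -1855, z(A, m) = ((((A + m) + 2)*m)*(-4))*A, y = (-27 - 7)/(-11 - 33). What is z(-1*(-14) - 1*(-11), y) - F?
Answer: -35220/121 ≈ -291.07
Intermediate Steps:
y = 17/22 (y = -34/(-44) = -34*(-1/44) = 17/22 ≈ 0.77273)
z(A, m) = -4*A*m*(2 + A + m) (z(A, m) = (((2 + A + m)*m)*(-4))*A = ((m*(2 + A + m))*(-4))*A = (-4*m*(2 + A + m))*A = -4*A*m*(2 + A + m))
z(-1*(-14) - 1*(-11), y) - F = -4*(-1*(-14) - 1*(-11))*17/22*(2 + (-1*(-14) - 1*(-11)) + 17/22) - 1*(-1855) = -4*(14 + 11)*17/22*(2 + (14 + 11) + 17/22) + 1855 = -4*25*17/22*(2 + 25 + 17/22) + 1855 = -4*25*17/22*611/22 + 1855 = -259675/121 + 1855 = -35220/121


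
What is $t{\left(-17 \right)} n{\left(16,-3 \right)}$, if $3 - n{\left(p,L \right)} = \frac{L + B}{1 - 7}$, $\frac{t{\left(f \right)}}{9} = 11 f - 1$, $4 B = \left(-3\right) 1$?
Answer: $- \frac{8037}{2} \approx -4018.5$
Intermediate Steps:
$B = - \frac{3}{4}$ ($B = \frac{\left(-3\right) 1}{4} = \frac{1}{4} \left(-3\right) = - \frac{3}{4} \approx -0.75$)
$t{\left(f \right)} = -9 + 99 f$ ($t{\left(f \right)} = 9 \left(11 f - 1\right) = 9 \left(-1 + 11 f\right) = -9 + 99 f$)
$n{\left(p,L \right)} = \frac{23}{8} + \frac{L}{6}$ ($n{\left(p,L \right)} = 3 - \frac{L - \frac{3}{4}}{1 - 7} = 3 - \frac{- \frac{3}{4} + L}{-6} = 3 - \left(- \frac{3}{4} + L\right) \left(- \frac{1}{6}\right) = 3 - \left(\frac{1}{8} - \frac{L}{6}\right) = 3 + \left(- \frac{1}{8} + \frac{L}{6}\right) = \frac{23}{8} + \frac{L}{6}$)
$t{\left(-17 \right)} n{\left(16,-3 \right)} = \left(-9 + 99 \left(-17\right)\right) \left(\frac{23}{8} + \frac{1}{6} \left(-3\right)\right) = \left(-9 - 1683\right) \left(\frac{23}{8} - \frac{1}{2}\right) = \left(-1692\right) \frac{19}{8} = - \frac{8037}{2}$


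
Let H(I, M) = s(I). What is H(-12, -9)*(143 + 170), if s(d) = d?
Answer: -3756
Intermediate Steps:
H(I, M) = I
H(-12, -9)*(143 + 170) = -12*(143 + 170) = -12*313 = -3756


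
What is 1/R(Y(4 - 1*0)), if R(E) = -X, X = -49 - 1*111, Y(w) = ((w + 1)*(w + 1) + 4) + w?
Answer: 1/160 ≈ 0.0062500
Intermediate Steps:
Y(w) = 4 + w + (1 + w)² (Y(w) = ((1 + w)*(1 + w) + 4) + w = ((1 + w)² + 4) + w = (4 + (1 + w)²) + w = 4 + w + (1 + w)²)
X = -160 (X = -49 - 111 = -160)
R(E) = 160 (R(E) = -1*(-160) = 160)
1/R(Y(4 - 1*0)) = 1/160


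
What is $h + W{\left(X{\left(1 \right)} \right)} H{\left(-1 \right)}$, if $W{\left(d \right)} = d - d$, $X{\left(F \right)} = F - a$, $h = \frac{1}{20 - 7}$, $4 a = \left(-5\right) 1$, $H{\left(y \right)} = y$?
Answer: $\frac{1}{13} \approx 0.076923$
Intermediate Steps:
$a = - \frac{5}{4}$ ($a = \frac{\left(-5\right) 1}{4} = \frac{1}{4} \left(-5\right) = - \frac{5}{4} \approx -1.25$)
$h = \frac{1}{13} \approx 0.076923$
$X{\left(F \right)} = \frac{5}{4} + F$ ($X{\left(F \right)} = F - - \frac{5}{4} = F + \frac{5}{4} = \frac{5}{4} + F$)
$W{\left(d \right)} = 0$
$h + W{\left(X{\left(1 \right)} \right)} H{\left(-1 \right)} = \frac{1}{13} + 0 \left(-1\right) = \frac{1}{13} + 0 = \frac{1}{13}$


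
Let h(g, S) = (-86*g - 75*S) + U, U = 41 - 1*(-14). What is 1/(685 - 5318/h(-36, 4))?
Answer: 2851/1947617 ≈ 0.0014638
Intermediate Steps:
U = 55 (U = 41 + 14 = 55)
h(g, S) = 55 - 86*g - 75*S (h(g, S) = (-86*g - 75*S) + 55 = 55 - 86*g - 75*S)
1/(685 - 5318/h(-36, 4)) = 1/(685 - 5318/(55 - 86*(-36) - 75*4)) = 1/(685 - 5318/(55 + 3096 - 300)) = 1/(685 - 5318/2851) = 1/(1947617/2851) = 2851/1947617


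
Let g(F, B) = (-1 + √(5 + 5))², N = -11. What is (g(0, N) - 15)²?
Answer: 56 + 16*√10 ≈ 106.60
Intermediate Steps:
g(F, B) = (-1 + √10)²
(g(0, N) - 15)² = ((1 - √10)² - 15)² = (-15 + (1 - √10)²)²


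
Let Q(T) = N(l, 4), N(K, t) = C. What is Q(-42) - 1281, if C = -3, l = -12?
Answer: -1284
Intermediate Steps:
N(K, t) = -3
Q(T) = -3
Q(-42) - 1281 = -3 - 1281 = -1284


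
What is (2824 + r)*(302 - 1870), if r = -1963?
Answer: -1350048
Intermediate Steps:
(2824 + r)*(302 - 1870) = (2824 - 1963)*(302 - 1870) = 861*(-1568) = -1350048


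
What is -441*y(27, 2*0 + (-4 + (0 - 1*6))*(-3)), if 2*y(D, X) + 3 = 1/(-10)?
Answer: 13671/20 ≈ 683.55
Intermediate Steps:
y(D, X) = -31/20 (y(D, X) = -3/2 + (1/2)/(-10) = -3/2 + (1/2)*(-1/10) = -3/2 - 1/20 = -31/20)
-441*y(27, 2*0 + (-4 + (0 - 1*6))*(-3)) = -441/(1/(-31/20)) = -441/(-20/31) = -441*(-31/20) = 13671/20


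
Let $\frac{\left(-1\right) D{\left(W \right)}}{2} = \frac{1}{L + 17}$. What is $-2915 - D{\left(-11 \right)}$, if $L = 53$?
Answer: $- \frac{102024}{35} \approx -2915.0$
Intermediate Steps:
$D{\left(W \right)} = - \frac{1}{35}$ ($D{\left(W \right)} = - \frac{2}{53 + 17} = - \frac{2}{70} = \left(-2\right) \frac{1}{70} = - \frac{1}{35}$)
$-2915 - D{\left(-11 \right)} = -2915 - - \frac{1}{35} = -2915 + \frac{1}{35} = - \frac{102024}{35}$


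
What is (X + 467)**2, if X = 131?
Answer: 357604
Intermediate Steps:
(X + 467)**2 = (131 + 467)**2 = 598**2 = 357604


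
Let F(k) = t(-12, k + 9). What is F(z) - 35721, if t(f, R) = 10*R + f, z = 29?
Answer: -35353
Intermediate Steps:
t(f, R) = f + 10*R
F(k) = 78 + 10*k (F(k) = -12 + 10*(k + 9) = -12 + 10*(9 + k) = -12 + (90 + 10*k) = 78 + 10*k)
F(z) - 35721 = (78 + 10*29) - 35721 = (78 + 290) - 35721 = 368 - 35721 = -35353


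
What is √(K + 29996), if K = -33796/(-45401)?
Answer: 4*√3864425837437/45401 ≈ 173.20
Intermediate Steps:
K = 33796/45401 (K = -33796*(-1/45401) = 33796/45401 ≈ 0.74439)
√(K + 29996) = √(33796/45401 + 29996) = √(1361882192/45401) = 4*√3864425837437/45401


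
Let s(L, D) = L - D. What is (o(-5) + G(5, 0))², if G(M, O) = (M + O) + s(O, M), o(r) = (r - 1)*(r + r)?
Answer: 3600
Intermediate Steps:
o(r) = 2*r*(-1 + r) (o(r) = (-1 + r)*(2*r) = 2*r*(-1 + r))
G(M, O) = 2*O (G(M, O) = (M + O) + (O - M) = 2*O)
(o(-5) + G(5, 0))² = (2*(-5)*(-1 - 5) + 2*0)² = (2*(-5)*(-6) + 0)² = (60 + 0)² = 60² = 3600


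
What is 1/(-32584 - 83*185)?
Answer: -1/47939 ≈ -2.0860e-5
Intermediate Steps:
1/(-32584 - 83*185) = 1/(-32584 - 15355) = 1/(-47939) = -1/47939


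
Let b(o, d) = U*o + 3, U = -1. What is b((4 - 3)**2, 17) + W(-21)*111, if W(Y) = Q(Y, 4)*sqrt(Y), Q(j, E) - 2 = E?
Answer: 2 + 666*I*sqrt(21) ≈ 2.0 + 3052.0*I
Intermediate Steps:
Q(j, E) = 2 + E
b(o, d) = 3 - o (b(o, d) = -o + 3 = 3 - o)
W(Y) = 6*sqrt(Y) (W(Y) = (2 + 4)*sqrt(Y) = 6*sqrt(Y))
b((4 - 3)**2, 17) + W(-21)*111 = (3 - (4 - 3)**2) + (6*sqrt(-21))*111 = (3 - 1*1**2) + (6*(I*sqrt(21)))*111 = (3 - 1*1) + (6*I*sqrt(21))*111 = (3 - 1) + 666*I*sqrt(21) = 2 + 666*I*sqrt(21)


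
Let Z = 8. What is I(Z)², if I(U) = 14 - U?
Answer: 36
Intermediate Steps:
I(Z)² = (14 - 1*8)² = (14 - 8)² = 6² = 36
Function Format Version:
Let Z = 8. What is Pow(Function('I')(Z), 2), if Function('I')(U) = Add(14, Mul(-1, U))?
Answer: 36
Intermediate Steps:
Pow(Function('I')(Z), 2) = Pow(Add(14, Mul(-1, 8)), 2) = Pow(Add(14, -8), 2) = Pow(6, 2) = 36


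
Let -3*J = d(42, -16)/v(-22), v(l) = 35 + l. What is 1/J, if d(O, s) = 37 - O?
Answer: 39/5 ≈ 7.8000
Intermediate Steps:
J = 5/39 (J = -(37 - 1*42)/(3*(35 - 22)) = -(37 - 42)/(3*13) = -(-5)/(3*13) = -⅓*(-5/13) = 5/39 ≈ 0.12821)
1/J = 1/(5/39) = 39/5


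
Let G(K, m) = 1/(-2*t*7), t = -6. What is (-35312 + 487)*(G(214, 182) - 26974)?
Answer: 11272429625/12 ≈ 9.3937e+8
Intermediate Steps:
G(K, m) = 1/84 (G(K, m) = 1/(-2*(-6)*7) = 1/(12*7) = 1/84)
(-35312 + 487)*(G(214, 182) - 26974) = (-35312 + 487)*(1/84 - 26974) = -34825*(-2265815/84) = 11272429625/12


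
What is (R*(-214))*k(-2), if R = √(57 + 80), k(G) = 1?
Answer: -214*√137 ≈ -2504.8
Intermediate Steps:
R = √137 ≈ 11.705
(R*(-214))*k(-2) = (√137*(-214))*1 = -214*√137*1 = -214*√137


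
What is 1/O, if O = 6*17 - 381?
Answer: -1/279 ≈ -0.0035842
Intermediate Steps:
O = -279 (O = 102 - 381 = -279)
1/O = 1/(-279) = -1/279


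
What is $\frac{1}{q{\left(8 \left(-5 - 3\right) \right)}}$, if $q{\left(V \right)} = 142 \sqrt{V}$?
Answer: $- \frac{i}{1136} \approx - 0.00088028 i$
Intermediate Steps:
$\frac{1}{q{\left(8 \left(-5 - 3\right) \right)}} = \frac{1}{142 \sqrt{8 \left(-5 - 3\right)}} = \frac{1}{142 \sqrt{8 \left(-8\right)}} = \frac{1}{142 \sqrt{-64}} = \frac{1}{142 \cdot 8 i} = \frac{1}{1136 i} = - \frac{i}{1136}$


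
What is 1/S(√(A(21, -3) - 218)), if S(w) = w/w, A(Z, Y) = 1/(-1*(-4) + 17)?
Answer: 1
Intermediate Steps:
A(Z, Y) = 1/21 (A(Z, Y) = 1/(4 + 17) = 1/21)
S(w) = 1
1/S(√(A(21, -3) - 218)) = 1/1 = 1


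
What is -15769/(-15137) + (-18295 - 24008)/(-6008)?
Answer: 735080663/90943096 ≈ 8.0829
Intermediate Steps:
-15769/(-15137) + (-18295 - 24008)/(-6008) = -15769*(-1/15137) - 42303*(-1/6008) = 15769/15137 + 42303/6008 = 735080663/90943096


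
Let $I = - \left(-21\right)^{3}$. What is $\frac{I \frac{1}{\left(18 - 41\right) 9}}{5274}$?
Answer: $- \frac{343}{40434} \approx -0.008483$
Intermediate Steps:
$I = 9261$ ($I = \left(-1\right) \left(-9261\right) = 9261$)
$\frac{I \frac{1}{\left(18 - 41\right) 9}}{5274} = \frac{9261 \frac{1}{\left(18 - 41\right) 9}}{5274} = \frac{9261}{\left(-23\right) 9} \cdot \frac{1}{5274} = \frac{9261}{-207} \cdot \frac{1}{5274} = 9261 \left(- \frac{1}{207}\right) \frac{1}{5274} = \left(- \frac{1029}{23}\right) \frac{1}{5274} = - \frac{343}{40434}$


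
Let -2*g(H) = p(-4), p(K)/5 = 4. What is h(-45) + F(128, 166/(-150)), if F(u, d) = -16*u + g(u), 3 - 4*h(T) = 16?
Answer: -8245/4 ≈ -2061.3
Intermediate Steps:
p(K) = 20 (p(K) = 5*4 = 20)
h(T) = -13/4 (h(T) = ¾ - ¼*16 = ¾ - 4 = -13/4)
g(H) = -10 (g(H) = -½*20 = -10)
F(u, d) = -10 - 16*u (F(u, d) = -16*u - 10 = -10 - 16*u)
h(-45) + F(128, 166/(-150)) = -13/4 + (-10 - 16*128) = -13/4 + (-10 - 2048) = -13/4 - 2058 = -8245/4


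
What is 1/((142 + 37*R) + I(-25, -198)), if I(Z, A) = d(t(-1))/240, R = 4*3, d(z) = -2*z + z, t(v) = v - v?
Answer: 1/586 ≈ 0.0017065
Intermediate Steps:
t(v) = 0
d(z) = -z
R = 12
I(Z, A) = 0 (I(Z, A) = -1*0/240 = 0*(1/240) = 0)
1/((142 + 37*R) + I(-25, -198)) = 1/((142 + 37*12) + 0) = 1/((142 + 444) + 0) = 1/(586 + 0) = 1/586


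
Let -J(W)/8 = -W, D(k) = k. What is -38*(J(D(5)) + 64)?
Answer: -3952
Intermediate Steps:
J(W) = 8*W (J(W) = -(-8)*W = 8*W)
-38*(J(D(5)) + 64) = -38*(8*5 + 64) = -38*(40 + 64) = -38*104 = -3952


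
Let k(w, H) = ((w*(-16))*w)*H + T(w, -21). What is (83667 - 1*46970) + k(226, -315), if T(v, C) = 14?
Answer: 257459751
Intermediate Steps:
k(w, H) = 14 - 16*H*w**2 (k(w, H) = ((w*(-16))*w)*H + 14 = ((-16*w)*w)*H + 14 = (-16*w**2)*H + 14 = -16*H*w**2 + 14 = 14 - 16*H*w**2)
(83667 - 1*46970) + k(226, -315) = (83667 - 1*46970) + (14 - 16*(-315)*226**2) = (83667 - 46970) + (14 - 16*(-315)*51076) = 36697 + (14 + 257423040) = 36697 + 257423054 = 257459751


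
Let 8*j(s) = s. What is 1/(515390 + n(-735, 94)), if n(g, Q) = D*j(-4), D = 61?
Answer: 2/1030719 ≈ 1.9404e-6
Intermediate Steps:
j(s) = s/8
n(g, Q) = -61/2 (n(g, Q) = 61*((1/8)*(-4)) = 61*(-1/2) = -61/2)
1/(515390 + n(-735, 94)) = 1/(515390 - 61/2) = 1/(1030719/2) = 2/1030719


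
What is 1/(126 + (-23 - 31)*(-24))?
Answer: 1/1422 ≈ 0.00070324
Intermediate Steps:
1/(126 + (-23 - 31)*(-24)) = 1/(126 - 54*(-24)) = 1/(126 + 1296) = 1/1422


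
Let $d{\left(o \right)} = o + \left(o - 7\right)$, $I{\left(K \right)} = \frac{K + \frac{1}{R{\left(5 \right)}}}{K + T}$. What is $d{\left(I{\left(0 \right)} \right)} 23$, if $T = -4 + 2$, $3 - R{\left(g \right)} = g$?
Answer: $- \frac{299}{2} \approx -149.5$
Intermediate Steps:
$R{\left(g \right)} = 3 - g$
$T = -2$
$I{\left(K \right)} = \frac{- \frac{1}{2} + K}{-2 + K}$ ($I{\left(K \right)} = \frac{K + \frac{1}{3 - 5}}{K - 2} = \frac{K + \frac{1}{3 - 5}}{-2 + K} = \frac{K + \frac{1}{-2}}{-2 + K} = \frac{K - \frac{1}{2}}{-2 + K} = \frac{- \frac{1}{2} + K}{-2 + K}$)
$d{\left(o \right)} = -7 + 2 o$ ($d{\left(o \right)} = o + \left(o - 7\right) = o + \left(-7 + o\right) = -7 + 2 o$)
$d{\left(I{\left(0 \right)} \right)} 23 = \left(-7 + 2 \frac{- \frac{1}{2} + 0}{-2 + 0}\right) 23 = \left(-7 + 2 \frac{1}{-2} \left(- \frac{1}{2}\right)\right) 23 = \left(-7 + 2 \left(\left(- \frac{1}{2}\right) \left(- \frac{1}{2}\right)\right)\right) 23 = \left(-7 + 2 \cdot \frac{1}{4}\right) 23 = \left(-7 + \frac{1}{2}\right) 23 = \left(- \frac{13}{2}\right) 23 = - \frac{299}{2}$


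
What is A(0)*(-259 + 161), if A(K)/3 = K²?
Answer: 0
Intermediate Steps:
A(K) = 3*K²
A(0)*(-259 + 161) = (3*0²)*(-259 + 161) = (3*0)*(-98) = 0*(-98) = 0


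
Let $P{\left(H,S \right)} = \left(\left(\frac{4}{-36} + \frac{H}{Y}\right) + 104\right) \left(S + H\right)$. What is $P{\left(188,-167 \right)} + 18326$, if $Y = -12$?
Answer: $\frac{60536}{3} \approx 20179.0$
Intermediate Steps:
$P{\left(H,S \right)} = \left(\frac{935}{9} - \frac{H}{12}\right) \left(H + S\right)$ ($P{\left(H,S \right)} = \left(\left(\frac{4}{-36} + \frac{H}{-12}\right) + 104\right) \left(S + H\right) = \left(\left(4 \left(- \frac{1}{36}\right) + H \left(- \frac{1}{12}\right)\right) + 104\right) \left(H + S\right) = \left(\left(- \frac{1}{9} - \frac{H}{12}\right) + 104\right) \left(H + S\right) = \left(\frac{935}{9} - \frac{H}{12}\right) \left(H + S\right)$)
$P{\left(188,-167 \right)} + 18326 = \left(- \frac{188^{2}}{12} + \frac{935}{9} \cdot 188 + \frac{935}{9} \left(-167\right) - \frac{47}{3} \left(-167\right)\right) + 18326 = \left(\left(- \frac{1}{12}\right) 35344 + \frac{175780}{9} - \frac{156145}{9} + \frac{7849}{3}\right) + 18326 = \left(- \frac{8836}{3} + \frac{175780}{9} - \frac{156145}{9} + \frac{7849}{3}\right) + 18326 = \frac{5558}{3} + 18326 = \frac{60536}{3}$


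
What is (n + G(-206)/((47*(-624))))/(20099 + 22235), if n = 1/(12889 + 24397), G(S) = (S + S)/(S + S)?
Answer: -3979/23146618443936 ≈ -1.7190e-10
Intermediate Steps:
G(S) = 1 (G(S) = (2*S)/((2*S)) = (2*S)*(1/(2*S)) = 1)
n = 1/37286 ≈ 2.6820e-5
(n + G(-206)/((47*(-624))))/(20099 + 22235) = (1/37286 + 1/(47*(-624)))/(20099 + 22235) = (1/37286 + 1/(-29328))/42334 = (1/37286 + 1*(-1/29328))*(1/42334) = (1/37286 - 1/29328)*(1/42334) = -3979/546761904*1/42334 = -3979/23146618443936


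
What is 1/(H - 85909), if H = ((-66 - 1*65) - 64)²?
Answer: -1/47884 ≈ -2.0884e-5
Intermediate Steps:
H = 38025 (H = ((-66 - 65) - 64)² = (-131 - 64)² = (-195)² = 38025)
1/(H - 85909) = 1/(38025 - 85909) = 1/(-47884) = -1/47884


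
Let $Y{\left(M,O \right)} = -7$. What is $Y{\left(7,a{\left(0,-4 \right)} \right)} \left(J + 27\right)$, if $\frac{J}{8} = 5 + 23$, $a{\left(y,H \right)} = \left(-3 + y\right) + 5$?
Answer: $-1757$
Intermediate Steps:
$a{\left(y,H \right)} = 2 + y$
$J = 224$ ($J = 8 \left(5 + 23\right) = 8 \cdot 28 = 224$)
$Y{\left(7,a{\left(0,-4 \right)} \right)} \left(J + 27\right) = - 7 \left(224 + 27\right) = \left(-7\right) 251 = -1757$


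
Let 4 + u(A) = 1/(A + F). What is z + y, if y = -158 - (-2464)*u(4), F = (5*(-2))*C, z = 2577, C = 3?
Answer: -97913/13 ≈ -7531.8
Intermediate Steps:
F = -30 (F = (5*(-2))*3 = -10*3 = -30)
u(A) = -4 + 1/(-30 + A) (u(A) = -4 + 1/(A - 30) = -4 + 1/(-30 + A))
y = -131414/13 (y = -158 - (-2464)*(121 - 4*4)/(-30 + 4) = -158 - (-2464)*(121 - 16)/(-26) = -158 - (-2464)*(-1/26*105) = -158 - (-2464)*(-105)/26 = -158 - 224*1155/26 = -158 - 129360/13 = -131414/13 ≈ -10109.)
z + y = 2577 - 131414/13 = -97913/13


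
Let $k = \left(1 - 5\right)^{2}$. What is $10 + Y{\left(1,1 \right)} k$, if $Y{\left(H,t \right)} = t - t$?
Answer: $10$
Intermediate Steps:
$k = 16$ ($k = \left(-4\right)^{2} = 16$)
$Y{\left(H,t \right)} = 0$
$10 + Y{\left(1,1 \right)} k = 10 + 0 \cdot 16 = 10 + 0 = 10$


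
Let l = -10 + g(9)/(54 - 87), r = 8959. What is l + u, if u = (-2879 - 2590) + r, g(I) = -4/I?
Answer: 1033564/297 ≈ 3480.0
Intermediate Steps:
u = 3490 (u = (-2879 - 2590) + 8959 = -5469 + 8959 = 3490)
l = -2966/297 (l = -10 + (-4/9)/(54 - 87) = -10 + (-4*1/9)/(-33) = -10 - 1/33*(-4/9) = -10 + 4/297 = -2966/297 ≈ -9.9865)
l + u = -2966/297 + 3490 = 1033564/297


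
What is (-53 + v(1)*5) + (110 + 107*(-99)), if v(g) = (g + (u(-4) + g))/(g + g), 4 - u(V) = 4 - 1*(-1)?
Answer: -21067/2 ≈ -10534.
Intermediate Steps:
u(V) = -1 (u(V) = 4 - (4 - 1*(-1)) = 4 - (4 + 1) = 4 - 1*5 = 4 - 5 = -1)
v(g) = (-1 + 2*g)/(2*g) (v(g) = (g + (-1 + g))/(g + g) = (-1 + 2*g)/((2*g)) = (-1 + 2*g)*(1/(2*g)) = (-1 + 2*g)/(2*g))
(-53 + v(1)*5) + (110 + 107*(-99)) = (-53 + ((-1/2 + 1)/1)*5) + (110 + 107*(-99)) = (-53 + (1*(1/2))*5) + (110 - 10593) = (-53 + (1/2)*5) - 10483 = (-53 + 5/2) - 10483 = -101/2 - 10483 = -21067/2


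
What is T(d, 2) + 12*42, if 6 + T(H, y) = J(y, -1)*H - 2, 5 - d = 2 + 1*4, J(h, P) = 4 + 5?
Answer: 487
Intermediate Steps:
J(h, P) = 9
d = -1 (d = 5 - (2 + 1*4) = 5 - (2 + 4) = 5 - 1*6 = 5 - 6 = -1)
T(H, y) = -8 + 9*H (T(H, y) = -6 + (9*H - 2) = -6 + (-2 + 9*H) = -8 + 9*H)
T(d, 2) + 12*42 = (-8 + 9*(-1)) + 12*42 = (-8 - 9) + 504 = -17 + 504 = 487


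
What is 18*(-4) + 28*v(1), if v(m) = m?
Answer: -44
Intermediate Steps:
18*(-4) + 28*v(1) = 18*(-4) + 28*1 = -72 + 28 = -44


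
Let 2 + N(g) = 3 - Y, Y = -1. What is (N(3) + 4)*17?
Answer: 102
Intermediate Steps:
N(g) = 2 (N(g) = -2 + (3 - 1*(-1)) = -2 + (3 + 1) = -2 + 4 = 2)
(N(3) + 4)*17 = (2 + 4)*17 = 6*17 = 102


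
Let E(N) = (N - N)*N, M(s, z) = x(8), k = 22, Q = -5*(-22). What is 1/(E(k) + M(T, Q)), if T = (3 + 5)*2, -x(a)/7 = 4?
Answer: -1/28 ≈ -0.035714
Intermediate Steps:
Q = 110
x(a) = -28 (x(a) = -7*4 = -28)
T = 16 (T = 8*2 = 16)
M(s, z) = -28
E(N) = 0 (E(N) = 0*N = 0)
1/(E(k) + M(T, Q)) = 1/(0 - 28) = 1/(-28) = -1/28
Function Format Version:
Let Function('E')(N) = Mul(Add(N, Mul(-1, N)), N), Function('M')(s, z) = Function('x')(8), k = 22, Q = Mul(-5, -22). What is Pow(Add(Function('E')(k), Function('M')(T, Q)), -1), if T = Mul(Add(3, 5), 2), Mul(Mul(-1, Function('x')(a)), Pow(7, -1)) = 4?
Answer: Rational(-1, 28) ≈ -0.035714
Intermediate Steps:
Q = 110
Function('x')(a) = -28 (Function('x')(a) = Mul(-7, 4) = -28)
T = 16 (T = Mul(8, 2) = 16)
Function('M')(s, z) = -28
Function('E')(N) = 0 (Function('E')(N) = Mul(0, N) = 0)
Pow(Add(Function('E')(k), Function('M')(T, Q)), -1) = Pow(Add(0, -28), -1) = Pow(-28, -1) = Rational(-1, 28)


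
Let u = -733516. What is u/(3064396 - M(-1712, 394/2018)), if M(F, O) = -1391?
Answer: -733516/3065787 ≈ -0.23926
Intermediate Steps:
u/(3064396 - M(-1712, 394/2018)) = -733516/(3064396 - 1*(-1391)) = -733516/(3064396 + 1391) = -733516/3065787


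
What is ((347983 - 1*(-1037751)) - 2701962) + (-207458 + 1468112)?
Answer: -55574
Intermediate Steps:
((347983 - 1*(-1037751)) - 2701962) + (-207458 + 1468112) = ((347983 + 1037751) - 2701962) + 1260654 = (1385734 - 2701962) + 1260654 = -1316228 + 1260654 = -55574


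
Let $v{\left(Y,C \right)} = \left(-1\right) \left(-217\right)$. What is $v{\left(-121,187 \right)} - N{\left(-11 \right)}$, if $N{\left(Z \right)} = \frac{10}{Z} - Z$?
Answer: $\frac{2276}{11} \approx 206.91$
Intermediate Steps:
$v{\left(Y,C \right)} = 217$
$N{\left(Z \right)} = - Z + \frac{10}{Z}$
$v{\left(-121,187 \right)} - N{\left(-11 \right)} = 217 - \left(\left(-1\right) \left(-11\right) + \frac{10}{-11}\right) = 217 - \left(11 + 10 \left(- \frac{1}{11}\right)\right) = 217 - \left(11 - \frac{10}{11}\right) = 217 - \frac{111}{11} = \frac{2276}{11}$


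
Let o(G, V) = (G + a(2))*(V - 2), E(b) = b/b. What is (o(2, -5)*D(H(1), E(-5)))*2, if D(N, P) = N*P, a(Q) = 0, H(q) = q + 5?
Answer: -168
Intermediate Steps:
E(b) = 1
H(q) = 5 + q
o(G, V) = G*(-2 + V) (o(G, V) = (G + 0)*(V - 2) = G*(-2 + V))
(o(2, -5)*D(H(1), E(-5)))*2 = ((2*(-2 - 5))*((5 + 1)*1))*2 = ((2*(-7))*(6*1))*2 = -14*6*2 = -84*2 = -168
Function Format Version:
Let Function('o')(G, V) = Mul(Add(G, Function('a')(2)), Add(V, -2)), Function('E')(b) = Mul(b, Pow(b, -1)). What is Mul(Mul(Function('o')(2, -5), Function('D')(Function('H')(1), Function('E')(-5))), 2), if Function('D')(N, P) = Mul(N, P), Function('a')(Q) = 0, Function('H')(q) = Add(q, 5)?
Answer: -168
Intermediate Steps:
Function('E')(b) = 1
Function('H')(q) = Add(5, q)
Function('o')(G, V) = Mul(G, Add(-2, V)) (Function('o')(G, V) = Mul(Add(G, 0), Add(V, -2)) = Mul(G, Add(-2, V)))
Mul(Mul(Function('o')(2, -5), Function('D')(Function('H')(1), Function('E')(-5))), 2) = Mul(Mul(Mul(2, Add(-2, -5)), Mul(Add(5, 1), 1)), 2) = Mul(Mul(Mul(2, -7), Mul(6, 1)), 2) = Mul(Mul(-14, 6), 2) = Mul(-84, 2) = -168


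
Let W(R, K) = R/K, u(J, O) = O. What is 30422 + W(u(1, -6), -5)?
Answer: 152116/5 ≈ 30423.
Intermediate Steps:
30422 + W(u(1, -6), -5) = 30422 - 6/(-5) = 30422 - 6*(-⅕) = 30422 + 6/5 = 152116/5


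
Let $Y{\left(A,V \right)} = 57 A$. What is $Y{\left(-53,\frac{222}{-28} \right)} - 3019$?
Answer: $-6040$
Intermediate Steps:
$Y{\left(-53,\frac{222}{-28} \right)} - 3019 = 57 \left(-53\right) - 3019 = -3021 - 3019 = -6040$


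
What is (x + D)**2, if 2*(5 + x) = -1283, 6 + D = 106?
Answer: 1194649/4 ≈ 2.9866e+5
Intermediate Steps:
D = 100 (D = -6 + 106 = 100)
x = -1293/2 (x = -5 + (1/2)*(-1283) = -5 - 1283/2 = -1293/2 ≈ -646.50)
(x + D)**2 = (-1293/2 + 100)**2 = (-1093/2)**2 = 1194649/4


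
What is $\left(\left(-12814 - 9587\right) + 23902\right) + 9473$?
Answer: $10974$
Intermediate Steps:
$\left(\left(-12814 - 9587\right) + 23902\right) + 9473 = \left(-22401 + 23902\right) + 9473 = 1501 + 9473 = 10974$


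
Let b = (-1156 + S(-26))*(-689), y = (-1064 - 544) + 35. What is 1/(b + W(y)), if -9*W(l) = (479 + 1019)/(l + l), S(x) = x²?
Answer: 14157/4682003789 ≈ 3.0237e-6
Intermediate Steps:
y = -1573 (y = -1608 + 35 = -1573)
W(l) = -749/(9*l) (W(l) = -(479 + 1019)/(9*(l + l)) = -1498/(9*(2*l)) = -1498*1/(2*l)/9 = -749/(9*l))
b = 330720 (b = (-1156 + (-26)²)*(-689) = (-1156 + 676)*(-689) = -480*(-689) = 330720)
1/(b + W(y)) = 1/(330720 - 749/9/(-1573)) = 1/(330720 - 749/9*(-1/1573)) = 1/(330720 + 749/14157) = 1/(4682003789/14157) = 14157/4682003789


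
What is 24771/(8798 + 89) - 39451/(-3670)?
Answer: 441510607/32615290 ≈ 13.537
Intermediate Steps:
24771/(8798 + 89) - 39451/(-3670) = 24771/8887 - 39451*(-1/3670) = 24771*(1/8887) + 39451/3670 = 24771/8887 + 39451/3670 = 441510607/32615290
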